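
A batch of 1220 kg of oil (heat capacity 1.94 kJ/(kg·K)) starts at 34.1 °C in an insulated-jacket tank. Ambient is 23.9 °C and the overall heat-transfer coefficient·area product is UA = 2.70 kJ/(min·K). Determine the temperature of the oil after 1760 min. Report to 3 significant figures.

M c_p dT/dt = −UA(T − T_amb).
dT/dt = (T_ss − T)/τ with T_ss = T_amb = 23.900 °C, τ = M c_p/UA = 1220·1.94/2.70 = 876.59 min.
T approaches T_ss exponentially: T(t) = T_ss + (T₀ − T_ss) e^(−t/τ).
T(1760) = 23.900 + (10.200)·0.13429 = 25.270 °C.

25.3 °C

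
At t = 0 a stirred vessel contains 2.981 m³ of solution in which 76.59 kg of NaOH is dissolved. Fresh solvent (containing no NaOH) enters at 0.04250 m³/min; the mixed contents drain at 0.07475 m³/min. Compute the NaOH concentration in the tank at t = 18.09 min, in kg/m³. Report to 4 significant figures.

Total volume: dV/dt = Q_in − Q_out = -0.0322500 m³/min, so V(t) = 2.981 − 0.0322500 t and V(18.09) = 2.39760 m³.
No NaOH enters, so dm/dt = −Q_out · (m/V).
dm/m = −Q_out dt/(V₀ − 0.0322500 t); integrating gives ln(m/m₀) = −(Q_out/(Q_in−Q_out)) ln(V/V₀).
m = m₀ (V₀/V)^(Q_out/(Q_in−Q_out)) = 76.59 × (2.981/2.39760)^(-2.31783) = 46.2316 kg.
C = m/V = 46.2316/2.39760 = 19.2825 kg/m³.

19.28 kg/m³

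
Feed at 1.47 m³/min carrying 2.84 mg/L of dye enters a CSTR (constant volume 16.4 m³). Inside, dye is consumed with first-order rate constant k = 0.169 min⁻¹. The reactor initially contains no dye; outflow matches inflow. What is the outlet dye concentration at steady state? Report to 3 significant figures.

0.984 mg/L

Species balance: V dC/dt = Q C_in − Q C − k V C.
Steady state (dC/dt = 0): C_ss = Q C_in/(Q + kV) = C_in/(1 + kV/Q).
C_ss = 1.47·2.84/(1.47 + 0.169·16.4) = 4.1748/4.2416 = 0.98425 mg/L.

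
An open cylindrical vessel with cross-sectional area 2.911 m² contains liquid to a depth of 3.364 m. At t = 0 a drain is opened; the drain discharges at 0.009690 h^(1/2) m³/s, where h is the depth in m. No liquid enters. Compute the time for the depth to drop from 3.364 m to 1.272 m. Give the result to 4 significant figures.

424.4 s

With no inflow, A dh/dt = −0.009690 √h.
Separate and integrate: 2(√h − √h₀) = −(0.009690/A) t.
t = 2A(√h₀ − √h)/0.009690 = 2·2.911·(√3.364 − √1.272)/0.009690
  = 5.82200 × (1.83412 − 1.12783) / 0.009690 = 424.358 s.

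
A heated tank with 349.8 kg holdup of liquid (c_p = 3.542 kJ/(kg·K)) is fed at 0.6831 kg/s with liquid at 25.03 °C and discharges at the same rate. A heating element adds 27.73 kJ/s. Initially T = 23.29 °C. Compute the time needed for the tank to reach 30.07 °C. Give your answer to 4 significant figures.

First-law balance (no shaft work): M c_p dT/dt = ṁ c_p (T_in − T) + 27.73.
τ = M/ṁ = 512.077 s; T_ss = T_in + Q̇/(ṁ c_p) = 36.4909 °C.
T(t) = T_ss + (T₀ − T_ss) e^(−t/τ). Set T = 30.07:
e^(−t/τ) = (30.07 − 36.4909)/(23.29 − 36.4909) = 0.486397
t = −512.077 · ln(0.486397) = 369.070 s.

369.1 s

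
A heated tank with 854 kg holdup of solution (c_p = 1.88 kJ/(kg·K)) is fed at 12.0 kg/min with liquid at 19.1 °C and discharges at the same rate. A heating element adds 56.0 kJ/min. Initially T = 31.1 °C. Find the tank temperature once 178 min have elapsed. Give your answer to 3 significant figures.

M c_p dT/dt = ṁ c_p (T_in − T) + Q̇.
τ = M/ṁ = 71.167 min; T_ss = T_in + Q̇/(ṁ c_p) = 19.1 + 56.0/(12.0·1.88) = 21.582 °C.
This is linear first-order; T(t) = T_ss + (T₀ − T_ss) e^(−t/τ).
T(178) = 21.582 + (9.5177)·e^(−178/71.167) = 21.582 + (9.5177)·0.081989 = 22.363 °C.

22.4 °C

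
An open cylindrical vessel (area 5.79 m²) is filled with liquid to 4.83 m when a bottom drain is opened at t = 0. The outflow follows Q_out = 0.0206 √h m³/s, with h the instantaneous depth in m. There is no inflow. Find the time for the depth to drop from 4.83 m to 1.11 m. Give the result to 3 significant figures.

643 s

Volume balance on the tank: A dh/dt = −0.0206 √h.
∫ h^(−1/2) dh = −(0.0206/A) ∫ dt, giving 2√h = 2√h₀ − (0.0206/A) t.
t = 2A(√h₀ − √h)/0.0206 = 2·5.79·(√4.83 − √1.11)/0.0206
  = 11.580 × (2.1977 − 1.0536) / 0.0206 = 643.17 s.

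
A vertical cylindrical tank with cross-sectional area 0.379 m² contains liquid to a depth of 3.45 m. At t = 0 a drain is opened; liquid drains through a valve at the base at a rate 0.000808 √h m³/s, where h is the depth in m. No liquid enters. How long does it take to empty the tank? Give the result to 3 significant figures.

1740 s

A dh/dt = −Q_out = −0.000808 √h.
Separate and integrate: 2(√h − √h₀) = −(0.000808/A) t.
Set h = 0: 2√h₀ = (0.000808/A) t_empty ⇒ t_empty = 2A√h₀/0.000808.
t_empty = 2·0.379·√3.45/0.000808 = 0.75800·1.8574/0.000808 = 1742.5 s.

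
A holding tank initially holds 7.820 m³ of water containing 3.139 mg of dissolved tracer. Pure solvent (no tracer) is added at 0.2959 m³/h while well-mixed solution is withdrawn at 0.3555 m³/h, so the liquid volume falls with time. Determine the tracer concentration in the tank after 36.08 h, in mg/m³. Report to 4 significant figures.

0.08133 mg/m³

Let m(t) be the amount of tracer. Volume: V(t) = V₀ + (Q_in − Q_out) t = 7.820 − 0.0596000 t; V(36.08) = 5.66963 m³.
Species balance (pure solvent in): dm/dt = −Q_out · m/V(t).
dm/m = −Q_out dt/(V₀ − 0.0596000 t); integrating gives ln(m/m₀) = −(Q_out/(Q_in−Q_out)) ln(V/V₀).
m = m₀ (V₀/V)^(Q_out/(Q_in−Q_out)) = 3.139 × (7.820/5.66963)^(-5.96477) = 0.461106 mg.
C = m/V = 0.461106/5.66963 = 0.0813291 mg/m³.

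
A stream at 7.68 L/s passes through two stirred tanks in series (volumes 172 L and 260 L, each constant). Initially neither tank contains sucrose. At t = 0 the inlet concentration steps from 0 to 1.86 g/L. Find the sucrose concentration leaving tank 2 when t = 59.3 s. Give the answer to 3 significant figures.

Time constants: τᵢ = Vᵢ/Q for each well-mixed tank.
τ₁ = 172/7.68 = 22.396 s; τ₂ = 260/7.68 = 33.854 s.
Solving the cascade with C₁(0)=C₂(0)=0 gives C₂(t) = C_in[1 − (τ₁ e^(−t/τ₁) − τ₂ e^(−t/τ₂))/(τ₁ − τ₂)].
At t = 59.3: e^(−t/τ₁) = 0.070806, e^(−t/τ₂) = 0.17349.
C₂ = 1.86·[1 − (22.396·0.070806 − 33.854·0.17349)/(-11.458)] = 1.86·0.62581 = 1.1640 g/L.

1.16 g/L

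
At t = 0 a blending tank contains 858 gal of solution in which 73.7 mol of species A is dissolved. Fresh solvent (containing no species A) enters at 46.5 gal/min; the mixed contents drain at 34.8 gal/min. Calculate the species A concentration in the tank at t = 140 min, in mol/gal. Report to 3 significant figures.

Total volume: dV/dt = Q_in − Q_out = 11.700 gal/min, so V(t) = 858 + 11.700 t and V(140) = 2496.0 gal.
No species A enters, so dm/dt = −Q_out · (m/V).
Separate: dm/m = −Q_out dt/V(t) ⇒ ln(m/m₀) = −(Q_out/(Q_in−Q_out)) ln(V/V₀).
m = m₀ (V₀/V)^(Q_out/(Q_in−Q_out)) = 73.7 × (858/2496.0)^(2.9744) = 3.0767 mol.
C = m/V = 3.0767/2496.0 = 0.0012327 mol/gal.

0.00123 mol/gal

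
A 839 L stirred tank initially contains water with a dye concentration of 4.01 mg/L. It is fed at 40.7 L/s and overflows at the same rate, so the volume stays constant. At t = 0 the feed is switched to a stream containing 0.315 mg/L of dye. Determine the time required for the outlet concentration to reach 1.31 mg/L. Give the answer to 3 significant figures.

Species balance: V dC/dt = Q(C_in − C) ⇒ τ = V/Q = 20.614 s.
C(t) = C_in + (C₀ − C_in) e^(−t/τ). Set C = 1.31 and solve for t:
e^(−t/τ) = (C − C_in)/(C₀ − C_in) = (1.31 − 0.315)/(4.01 − 0.315) = 0.26928
t = −τ ln(…) = 20.614 × 1.3120 = 27.046 s.

27.0 s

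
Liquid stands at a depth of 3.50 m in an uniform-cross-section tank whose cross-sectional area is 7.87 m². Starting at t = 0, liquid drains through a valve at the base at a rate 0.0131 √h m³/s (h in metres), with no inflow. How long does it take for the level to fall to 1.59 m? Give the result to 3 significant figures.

With no inflow, A dh/dt = −0.0131 √h.
∫ h^(−1/2) dh = −(0.0131/A) ∫ dt, giving 2√h = 2√h₀ − (0.0131/A) t.
t = 2A(√h₀ − √h)/0.0131 = 2·7.87·(√3.50 − √1.59)/0.0131
  = 15.740 × (1.8708 − 1.2610) / 0.0131 = 732.78 s.

733 s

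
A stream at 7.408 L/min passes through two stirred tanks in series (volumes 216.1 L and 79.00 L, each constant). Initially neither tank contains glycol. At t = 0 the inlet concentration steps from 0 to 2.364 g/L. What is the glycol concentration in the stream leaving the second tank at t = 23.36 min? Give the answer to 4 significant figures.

0.8434 g/L

Each tank obeys Vᵢ dCᵢ/dt = Q(Cᵢ₋₁ − Cᵢ), so τᵢ = Vᵢ/Q.
τ₁ = 216.1/7.408 = 29.1712 min; τ₂ = 79.00/7.408 = 10.6641 min.
Solving the cascade with C₁(0)=C₂(0)=0 gives C₂(t) = C_in[1 − (τ₁ e^(−t/τ₁) − τ₂ e^(−t/τ₂))/(τ₁ − τ₂)].
At t = 23.36: e^(−t/τ₁) = 0.448974, e^(−t/τ₂) = 0.111859.
C₂ = 2.364·[1 − (29.1712·0.448974 − 10.6641·0.111859)/(18.5070)] = 2.364·0.356773 = 0.843412 g/L.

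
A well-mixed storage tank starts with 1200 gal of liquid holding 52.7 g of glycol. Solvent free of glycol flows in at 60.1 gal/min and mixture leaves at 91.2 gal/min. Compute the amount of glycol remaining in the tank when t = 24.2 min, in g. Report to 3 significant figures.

2.92 g

Total volume: dV/dt = Q_in − Q_out = -31.100 gal/min, so V(t) = 1200 − 31.100 t and V(24.2) = 447.38 gal.
Species balance (pure solvent in): dm/dt = −Q_out · m/V(t).
Separate: dm/m = −Q_out dt/V(t) ⇒ ln(m/m₀) = −(Q_out/(Q_in−Q_out)) ln(V/V₀).
m = m₀ (V₀/V)^(Q_out/(Q_in−Q_out)) = 52.7 × (1200/447.38)^(-2.9325) = 2.9190 g.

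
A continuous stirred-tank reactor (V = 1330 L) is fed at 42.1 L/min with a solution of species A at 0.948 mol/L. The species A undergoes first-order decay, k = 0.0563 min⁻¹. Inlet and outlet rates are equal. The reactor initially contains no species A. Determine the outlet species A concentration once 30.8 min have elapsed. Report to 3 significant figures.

Accumulation = in − out − consumed: V dC/dt = Q C_in − Q C − k V C.
dC/dt = (Q/V) C_in − (Q/V + k) C; effective rate a = Q/V + k = 0.031654 + 0.0563 = 0.087954 min⁻¹.
C_ss = Q C_in/(Q + kV) = 0.34118 mol/L; C(t) = C_ss + (C₀ − C_ss) e^(−a t).
C(30.8) = 0.34118 + (-0.34118)·e^(−0.087954·30.8) = 0.34118 + (-0.34118)·0.066604 = 0.31846 mol/L.

0.318 mol/L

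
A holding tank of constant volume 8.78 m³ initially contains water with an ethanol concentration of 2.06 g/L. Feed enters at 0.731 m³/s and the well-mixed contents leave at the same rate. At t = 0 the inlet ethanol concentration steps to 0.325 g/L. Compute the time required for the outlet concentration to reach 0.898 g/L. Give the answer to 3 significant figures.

Unsteady species balance (constant V, well mixed): V dC/dt = Q(C_in − C), so τ = V/Q = 12.011 s.
C(t) = C_in + (C₀ − C_in) e^(−t/τ). Set C = 0.898 and solve for t:
e^(−t/τ) = (C − C_in)/(C₀ − C_in) = (0.898 − 0.325)/(2.06 − 0.325) = 0.33026
t = −τ ln(…) = 12.011 × 1.1079 = 13.307 s.

13.3 s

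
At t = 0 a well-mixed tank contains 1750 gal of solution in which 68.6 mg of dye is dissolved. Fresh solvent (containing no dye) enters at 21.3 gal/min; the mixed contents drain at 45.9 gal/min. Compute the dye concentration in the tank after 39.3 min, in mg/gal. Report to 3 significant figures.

Total volume: dV/dt = Q_in − Q_out = -24.600 gal/min, so V(t) = 1750 − 24.600 t and V(39.3) = 783.22 gal.
Solute balance: dm/dt = 0 − Q_out C = −Q_out m/V(t).
Separate: dm/m = −Q_out dt/V(t) ⇒ ln(m/m₀) = −(Q_out/(Q_in−Q_out)) ln(V/V₀).
m = m₀ (V₀/V)^(Q_out/(Q_in−Q_out)) = 68.6 × (1750/783.22)^(-1.8659) = 15.306 mg.
C = m/V = 15.306/783.22 = 0.019542 mg/gal.

0.0195 mg/gal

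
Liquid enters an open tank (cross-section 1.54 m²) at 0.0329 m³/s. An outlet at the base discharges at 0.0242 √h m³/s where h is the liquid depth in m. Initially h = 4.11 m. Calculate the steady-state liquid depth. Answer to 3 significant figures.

1.85 m

Level balance: A dh/dt = 0.0329 − 0.0242 √h. Setting dh/dt = 0:
Q_in = 0.0242 √h_ss ⇒ √h_ss = 0.0329/0.0242 = 1.3595.
h_ss = 1.3595² = 1.8483 m. (Since h₀ = 4.11 m > h_ss, the level will fall toward this value.)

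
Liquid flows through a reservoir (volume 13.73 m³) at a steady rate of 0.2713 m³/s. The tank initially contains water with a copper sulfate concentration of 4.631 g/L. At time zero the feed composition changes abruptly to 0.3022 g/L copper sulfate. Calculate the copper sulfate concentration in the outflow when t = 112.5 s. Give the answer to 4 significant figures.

Species balance on the tank: V dC/dt = Q(C_in − C).
Time constant τ = V/Q = 13.73/0.2713 = 50.6082 s.
This is linear first-order; C(t) = C_in + (C₀ − C_in) e^(−t/τ).
C(112.5) = 0.3022 + (4.631 − 0.3022)·e^(−112.5/50.6082) = 0.3022 + (4.32880)·0.108288 = 0.770957 g/L.

0.7710 g/L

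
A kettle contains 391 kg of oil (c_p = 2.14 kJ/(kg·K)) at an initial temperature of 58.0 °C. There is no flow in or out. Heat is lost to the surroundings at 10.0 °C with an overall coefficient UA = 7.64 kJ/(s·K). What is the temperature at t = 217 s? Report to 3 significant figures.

Lumped-capacitance energy balance: M c_p dT/dt = UA(T_amb − T).
dT/dt = (T_ss − T)/τ with T_ss = T_amb = 10.000 °C, τ = M c_p/UA = 391·2.14/7.64 = 109.52 s.
This is linear first-order; T(t) = T_ss + (T₀ − T_ss) e^(−t/τ).
T(217) = 10.000 + (48.000)·0.13788 = 16.618 °C.

16.6 °C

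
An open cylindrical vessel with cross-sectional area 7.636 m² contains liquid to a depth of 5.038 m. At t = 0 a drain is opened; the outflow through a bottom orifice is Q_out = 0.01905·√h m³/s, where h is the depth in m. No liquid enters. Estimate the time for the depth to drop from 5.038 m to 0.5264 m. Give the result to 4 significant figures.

Accumulation of liquid (constant cross-section A): A dh/dt = −0.01905 √h.
This is separable: 2 d(√h)/dt = −0.01905/A, so √h = √h₀ − (0.01905/(2A)) t.
t = 2A(√h₀ − √h)/0.01905 = 2·7.636·(√5.038 − √0.5264)/0.01905
  = 15.2720 × (2.24455 − 0.725534) / 0.01905 = 1217.76 s.

1218 s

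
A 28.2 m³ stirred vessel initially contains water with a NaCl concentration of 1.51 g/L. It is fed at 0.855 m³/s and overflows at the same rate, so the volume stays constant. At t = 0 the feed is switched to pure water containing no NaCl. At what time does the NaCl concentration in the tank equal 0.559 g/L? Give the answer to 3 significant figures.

32.8 s

Species balance: V dC/dt = Q(C_in − C) ⇒ τ = V/Q = 32.982 s.
C(t) = C_in + (C₀ − C_in) e^(−t/τ). Set C = 0.559 and solve for t:
e^(−t/τ) = (C − C_in)/(C₀ − C_in) = (0.559 − 0)/(1.51 − 0) = 0.37020
t = −τ ln(…) = 32.982 × 0.99372 = 32.775 s.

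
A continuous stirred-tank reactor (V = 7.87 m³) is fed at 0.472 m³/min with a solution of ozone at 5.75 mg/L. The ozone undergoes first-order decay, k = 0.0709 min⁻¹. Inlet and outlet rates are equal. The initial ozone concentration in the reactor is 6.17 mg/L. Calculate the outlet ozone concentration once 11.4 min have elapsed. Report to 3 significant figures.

Accumulation = in − out − consumed: V dC/dt = Q C_in − Q C − k V C.
This is linear with rate a = Q/V + k = 0.13087 min⁻¹.
C_ss = Q C_in/(Q + kV) = 2.6350 mg/L; C(t) = C_ss + (C₀ − C_ss) e^(−a t).
C(11.4) = 2.6350 + (3.5350)·e^(−0.13087·11.4) = 2.6350 + (3.5350)·0.22493 = 3.4301 mg/L.

3.43 mg/L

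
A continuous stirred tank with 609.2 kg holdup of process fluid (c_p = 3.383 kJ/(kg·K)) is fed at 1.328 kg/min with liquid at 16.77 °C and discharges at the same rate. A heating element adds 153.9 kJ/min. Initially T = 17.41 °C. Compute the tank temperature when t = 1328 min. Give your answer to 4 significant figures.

Energy balance: M c_p dT/dt = ṁ c_p (T_in − T) + 153.9.
Rearrange: dT/dt = (T_ss − T)/τ with τ = M/ṁ = 458.735 min and T_ss = T_in + Q̇/(ṁ c_p) = 51.0261 °C.
T approaches T_ss exponentially: T(t) = T_ss + (T₀ − T_ss) e^(−t/τ).
T(1328) = 51.0261 + (-33.6161)·e^(−1328/458.735) = 51.0261 + (-33.6161)·0.0553036 = 49.1671 °C.

49.17 °C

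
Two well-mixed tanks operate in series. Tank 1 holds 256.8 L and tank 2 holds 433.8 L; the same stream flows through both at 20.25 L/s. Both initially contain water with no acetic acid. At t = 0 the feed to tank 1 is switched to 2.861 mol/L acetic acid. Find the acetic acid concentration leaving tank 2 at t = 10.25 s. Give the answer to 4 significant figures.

Species balance on tank i: dCᵢ/dt = (Cᵢ₋₁ − Cᵢ)/τᵢ with τᵢ = Vᵢ/Q.
τ₁ = 256.8/20.25 = 12.6815 s; τ₂ = 433.8/20.25 = 21.4222 s.
Solving the cascade with C₁(0)=C₂(0)=0 gives C₂(t) = C_in[1 − (τ₁ e^(−t/τ₁) − τ₂ e^(−t/τ₂))/(τ₁ − τ₂)].
At t = 10.25: e^(−t/τ₁) = 0.445630, e^(−t/τ₂) = 0.619728.
C₂ = 2.861·[1 − (12.6815·0.445630 − 21.4222·0.619728)/(-8.74074)] = 2.861·0.127684 = 0.365303 mol/L.

0.3653 mol/L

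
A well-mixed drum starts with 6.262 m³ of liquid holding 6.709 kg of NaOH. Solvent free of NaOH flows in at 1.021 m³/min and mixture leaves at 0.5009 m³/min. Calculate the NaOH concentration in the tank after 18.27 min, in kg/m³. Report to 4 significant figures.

0.1749 kg/m³

Total volume: dV/dt = Q_in − Q_out = 0.520100 m³/min, so V(t) = 6.262 + 0.520100 t and V(18.27) = 15.7642 m³.
Solute balance: dm/dt = 0 − Q_out C = −Q_out m/V(t).
dm/m = −Q_out dt/(V₀ + 0.520100 t); integrating gives ln(m/m₀) = −(Q_out/(Q_in−Q_out)) ln(V/V₀).
m = m₀ (V₀/V)^(Q_out/(Q_in−Q_out)) = 6.709 × (6.262/15.7642)^(0.963084) = 2.75740 kg.
C = m/V = 2.75740/15.7642 = 0.174915 kg/m³.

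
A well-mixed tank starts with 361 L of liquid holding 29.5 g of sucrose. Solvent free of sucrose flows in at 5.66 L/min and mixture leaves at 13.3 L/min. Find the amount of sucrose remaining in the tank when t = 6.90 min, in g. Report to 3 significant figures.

Let m(t) be the amount of sucrose. Volume: V(t) = V₀ + (Q_in − Q_out) t = 361 − 7.6400 t; V(6.90) = 308.28 L.
Solute balance: dm/dt = 0 − Q_out C = −Q_out m/V(t).
dm/m = −Q_out dt/(V₀ − 7.6400 t); integrating gives ln(m/m₀) = −(Q_out/(Q_in−Q_out)) ln(V/V₀).
m = m₀ (V₀/V)^(Q_out/(Q_in−Q_out)) = 29.5 × (361/308.28)^(-1.7408) = 22.412 g.

22.4 g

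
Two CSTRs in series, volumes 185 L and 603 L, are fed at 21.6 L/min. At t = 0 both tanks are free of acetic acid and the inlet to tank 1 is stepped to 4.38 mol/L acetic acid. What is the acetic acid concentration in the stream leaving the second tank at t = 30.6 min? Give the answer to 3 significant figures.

2.32 mol/L

Species balance on tank i: dCᵢ/dt = (Cᵢ₋₁ − Cᵢ)/τᵢ with τᵢ = Vᵢ/Q.
τ₁ = 185/21.6 = 8.5648 min; τ₂ = 603/21.6 = 27.917 min.
Solving the cascade with C₁(0)=C₂(0)=0 gives C₂(t) = C_in[1 − (τ₁ e^(−t/τ₁) − τ₂ e^(−t/τ₂))/(τ₁ − τ₂)].
At t = 30.6: e^(−t/τ₁) = 0.028078, e^(−t/τ₂) = 0.33417.
C₂ = 4.38·[1 − (8.5648·0.028078 − 27.917·0.33417)/(-19.352)] = 4.38·0.53037 = 2.3230 mol/L.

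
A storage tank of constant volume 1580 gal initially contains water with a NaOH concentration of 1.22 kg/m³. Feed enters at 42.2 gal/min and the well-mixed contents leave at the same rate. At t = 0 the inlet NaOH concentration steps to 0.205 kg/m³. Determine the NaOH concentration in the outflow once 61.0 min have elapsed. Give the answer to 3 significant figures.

Mass balance on the solute (V constant): V dC/dt = Q(C_in − C).
So dC/dt = (C_in − C)/τ with τ = V/Q = 1580/42.2 = 37.441 min.
C approaches C_in exponentially: C(t) = C_in + (C₀ − C_in) e^(−t/τ).
C(61.0) = 0.205 + (1.22 − 0.205)·e^(−61.0/37.441) = 0.205 + (1.0150)·0.19608 = 0.40402 kg/m³.

0.404 kg/m³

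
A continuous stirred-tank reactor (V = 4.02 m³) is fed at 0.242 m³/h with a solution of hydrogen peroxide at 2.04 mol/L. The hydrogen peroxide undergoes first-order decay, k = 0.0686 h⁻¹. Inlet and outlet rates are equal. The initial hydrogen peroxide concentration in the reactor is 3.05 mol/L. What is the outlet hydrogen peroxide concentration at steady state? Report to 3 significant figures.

0.953 mol/L

Accumulation = in − out − consumed: V dC/dt = Q C_in − Q C − k V C.
At steady state: 0 = Q C_in − (Q + kV) C_ss, so C_ss = Q C_in/(Q + kV).
C_ss = 0.242·2.04/(0.242 + 0.0686·4.02) = 0.49368/0.51777 = 0.95347 mol/L.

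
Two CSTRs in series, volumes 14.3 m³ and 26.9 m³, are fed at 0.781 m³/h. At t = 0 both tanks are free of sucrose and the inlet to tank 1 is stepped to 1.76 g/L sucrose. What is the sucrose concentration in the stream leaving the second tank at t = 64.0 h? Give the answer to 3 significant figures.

Time constants: τᵢ = Vᵢ/Q for each well-mixed tank.
τ₁ = 14.3/0.781 = 18.310 h; τ₂ = 26.9/0.781 = 34.443 h.
Solving the cascade with C₁(0)=C₂(0)=0 gives C₂(t) = C_in[1 − (τ₁ e^(−t/τ₁) − τ₂ e^(−t/τ₂))/(τ₁ − τ₂)].
At t = 64.0: e^(−t/τ₁) = 0.030337, e^(−t/τ₂) = 0.15596.
C₂ = 1.76·[1 − (18.310·0.030337 − 34.443·0.15596)/(-16.133)] = 1.76·0.70146 = 1.2346 g/L.

1.23 g/L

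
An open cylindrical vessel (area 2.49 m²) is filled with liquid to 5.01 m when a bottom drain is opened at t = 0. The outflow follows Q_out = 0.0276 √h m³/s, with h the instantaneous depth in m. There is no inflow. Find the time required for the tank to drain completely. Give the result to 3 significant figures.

A dh/dt = −Q_out = −0.0276 √h.
This is separable: 2 d(√h)/dt = −0.0276/A, so √h = √h₀ − (0.0276/(2A)) t.
Set h = 0: 2√h₀ = (0.0276/A) t_empty ⇒ t_empty = 2A√h₀/0.0276.
t_empty = 2·2.49·√5.01/0.0276 = 4.9800·2.2383/0.0276 = 403.87 s.

404 s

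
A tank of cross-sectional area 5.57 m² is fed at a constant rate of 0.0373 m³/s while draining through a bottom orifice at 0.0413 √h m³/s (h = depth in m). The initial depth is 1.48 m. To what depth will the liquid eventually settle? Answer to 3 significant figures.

Unsteady balance on liquid volume: A dh/dt = Q_in − 0.0413 √h. At steady state dh/dt = 0:
Q_in = 0.0413 √h_ss ⇒ √h_ss = 0.0373/0.0413 = 0.90315.
h_ss = 0.90315² = 0.81568 m. (Since h₀ = 1.48 m > h_ss, the level will fall toward this value.)

0.816 m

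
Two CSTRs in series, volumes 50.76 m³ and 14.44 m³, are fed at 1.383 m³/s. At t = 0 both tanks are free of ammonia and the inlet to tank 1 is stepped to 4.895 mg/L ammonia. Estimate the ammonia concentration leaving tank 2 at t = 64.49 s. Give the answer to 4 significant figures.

3.719 mg/L

Time constants: τᵢ = Vᵢ/Q for each well-mixed tank.
τ₁ = 50.76/1.383 = 36.7028 s; τ₂ = 14.44/1.383 = 10.4411 s.
Solving the cascade with C₁(0)=C₂(0)=0 gives C₂(t) = C_in[1 − (τ₁ e^(−t/τ₁) − τ₂ e^(−t/τ₂))/(τ₁ − τ₂)].
At t = 64.49: e^(−t/τ₁) = 0.172547, e^(−t/τ₂) = 0.00207754.
C₂ = 4.895·[1 − (36.7028·0.172547 − 10.4411·0.00207754)/(26.2617)] = 4.895·0.759678 = 3.71863 mg/L.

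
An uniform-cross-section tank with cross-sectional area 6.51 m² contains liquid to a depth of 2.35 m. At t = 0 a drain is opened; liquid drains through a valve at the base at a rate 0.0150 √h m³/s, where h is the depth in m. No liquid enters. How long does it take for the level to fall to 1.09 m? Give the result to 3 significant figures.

A dh/dt = −Q_out = −0.0150 √h.
This is separable: 2 d(√h)/dt = −0.0150/A, so √h = √h₀ − (0.0150/(2A)) t.
t = 2A(√h₀ − √h)/0.0150 = 2·6.51·(√2.35 − √1.09)/0.0150
  = 13.020 × (1.5330 − 1.0440) / 0.0150 = 424.40 s.

424 s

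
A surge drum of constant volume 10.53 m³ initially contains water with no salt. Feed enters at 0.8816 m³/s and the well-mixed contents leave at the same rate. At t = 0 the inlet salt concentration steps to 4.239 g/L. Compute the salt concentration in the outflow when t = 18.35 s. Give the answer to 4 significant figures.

3.327 g/L

Unsteady species balance (constant V, well mixed): V dC/dt = Q(C_in − C).
So dC/dt = (C_in − C)/τ with τ = V/Q = 10.53/0.8816 = 11.9442 s.
Integrating: C(t) = C_in + (C₀ − C_in) e^(−t/τ).
C(18.35) = 4.239 + (0 − 4.239)·e^(−18.35/11.9442) = 4.239 + (-4.23900)·0.215173 = 3.32688 g/L.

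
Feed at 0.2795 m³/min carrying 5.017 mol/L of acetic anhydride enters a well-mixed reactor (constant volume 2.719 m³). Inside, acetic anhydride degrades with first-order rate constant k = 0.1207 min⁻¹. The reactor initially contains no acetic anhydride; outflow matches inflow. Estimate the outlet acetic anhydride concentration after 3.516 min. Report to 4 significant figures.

1.256 mol/L

Accumulation = in − out − consumed: V dC/dt = Q C_in − Q C − k V C.
This is linear with rate a = Q/V + k = 0.223495 min⁻¹.
C_ss = Q C_in/(Q + kV) = 2.30754 mol/L; C(t) = C_ss + (C₀ − C_ss) e^(−a t).
C(3.516) = 2.30754 + (-2.30754)·e^(−0.223495·3.516) = 2.30754 + (-2.30754)·0.455751 = 1.25587 mol/L.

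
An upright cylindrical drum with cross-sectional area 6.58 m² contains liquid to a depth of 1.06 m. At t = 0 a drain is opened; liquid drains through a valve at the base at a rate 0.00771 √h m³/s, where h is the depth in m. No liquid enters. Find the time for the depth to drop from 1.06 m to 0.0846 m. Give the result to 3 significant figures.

1260 s

A dh/dt = −Q_out = −0.00771 √h.
∫ h^(−1/2) dh = −(0.00771/A) ∫ dt, giving 2√h = 2√h₀ − (0.00771/A) t.
t = 2A(√h₀ − √h)/0.00771 = 2·6.58·(√1.06 − √0.0846)/0.00771
  = 13.160 × (1.0296 − 0.29086) / 0.00771 = 1260.9 s.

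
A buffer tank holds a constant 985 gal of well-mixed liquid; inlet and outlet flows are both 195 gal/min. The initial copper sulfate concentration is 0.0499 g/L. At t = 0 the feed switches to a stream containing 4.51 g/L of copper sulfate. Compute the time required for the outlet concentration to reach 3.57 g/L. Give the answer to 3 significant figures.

Species balance: V dC/dt = Q(C_in − C) ⇒ τ = V/Q = 5.0513 min.
C(t) = C_in + (C₀ − C_in) e^(−t/τ). Set C = 3.57 and solve for t:
e^(−t/τ) = (C − C_in)/(C₀ − C_in) = (3.57 − 4.51)/(0.0499 − 4.51) = 0.21076
t = −τ ln(…) = 5.0513 × 1.5570 = 7.8651 min.

7.87 min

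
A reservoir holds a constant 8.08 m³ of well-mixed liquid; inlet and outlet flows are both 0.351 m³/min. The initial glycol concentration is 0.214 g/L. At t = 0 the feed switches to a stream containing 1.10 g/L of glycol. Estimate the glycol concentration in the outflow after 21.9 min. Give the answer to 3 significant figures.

0.758 g/L

Species balance on the tank: V dC/dt = Q(C_in − C).
Rewrite as dC/dt + C/τ = C_in/τ, τ = V/Q = 23.020 min.
This is linear first-order; C(t) = C_in + (C₀ − C_in) e^(−t/τ).
C(21.9) = 1.10 + (0.214 − 1.10)·e^(−21.9/23.020) = 1.10 + (-0.88600)·0.38622 = 0.75781 g/L.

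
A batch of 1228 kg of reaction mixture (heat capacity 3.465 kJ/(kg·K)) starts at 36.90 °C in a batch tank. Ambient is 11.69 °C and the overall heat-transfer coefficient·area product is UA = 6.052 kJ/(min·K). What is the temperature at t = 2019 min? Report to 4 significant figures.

13.12 °C

M c_p dT/dt = −UA(T − T_amb).
dT/dt = (T_ss − T)/τ with T_ss = T_amb = 11.6900 °C, τ = M c_p/UA = 1228·3.465/6.052 = 703.077 min.
Integrating: T(t) = T_ss + (T₀ − T_ss) e^(−t/τ).
T(2019) = 11.6900 + (25.2100)·0.0566047 = 13.1170 °C.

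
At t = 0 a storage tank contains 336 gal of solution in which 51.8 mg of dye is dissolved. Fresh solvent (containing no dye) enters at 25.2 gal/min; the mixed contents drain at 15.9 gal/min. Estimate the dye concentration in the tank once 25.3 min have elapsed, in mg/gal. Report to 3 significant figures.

Total volume: dV/dt = Q_in − Q_out = 9.3000 gal/min, so V(t) = 336 + 9.3000 t and V(25.3) = 571.29 gal.
Species balance (pure solvent in): dm/dt = −Q_out · m/V(t).
dm/m = −Q_out dt/(V₀ + 9.3000 t); integrating gives ln(m/m₀) = −(Q_out/(Q_in−Q_out)) ln(V/V₀).
m = m₀ (V₀/V)^(Q_out/(Q_in−Q_out)) = 51.8 × (336/571.29)^(1.7097) = 20.904 mg.
C = m/V = 20.904/571.29 = 0.036590 mg/gal.

0.0366 mg/gal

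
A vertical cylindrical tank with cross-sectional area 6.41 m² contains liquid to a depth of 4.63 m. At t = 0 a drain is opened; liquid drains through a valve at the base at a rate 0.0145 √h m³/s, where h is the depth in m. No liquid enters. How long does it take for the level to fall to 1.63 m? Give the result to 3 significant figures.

With no inflow, A dh/dt = −0.0145 √h.
∫ h^(−1/2) dh = −(0.0145/A) ∫ dt, giving 2√h = 2√h₀ − (0.0145/A) t.
t = 2A(√h₀ − √h)/0.0145 = 2·6.41·(√4.63 − √1.63)/0.0145
  = 12.820 × (2.1517 − 1.2767) / 0.0145 = 773.65 s.

774 s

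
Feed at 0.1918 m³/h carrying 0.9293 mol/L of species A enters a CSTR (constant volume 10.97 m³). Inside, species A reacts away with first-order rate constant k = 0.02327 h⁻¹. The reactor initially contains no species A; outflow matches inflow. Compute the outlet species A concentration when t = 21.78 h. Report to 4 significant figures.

Species balance: V dC/dt = Q C_in − Q C − k V C.
This is linear with rate a = Q/V + k = 0.0407540 h⁻¹.
C_ss = Q C_in/(Q + kV) = 0.398682 mol/L; C(t) = C_ss + (C₀ − C_ss) e^(−a t).
C(21.78) = 0.398682 + (-0.398682)·e^(−0.0407540·21.78) = 0.398682 + (-0.398682)·0.411633 = 0.234572 mol/L.

0.2346 mol/L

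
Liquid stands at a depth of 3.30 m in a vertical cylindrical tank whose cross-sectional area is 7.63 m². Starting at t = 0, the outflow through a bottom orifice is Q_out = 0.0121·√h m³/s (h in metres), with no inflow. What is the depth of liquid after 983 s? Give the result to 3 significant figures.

1.08 m

With no inflow, A dh/dt = −0.0121 √h.
∫ h^(−1/2) dh = −(0.0121/A) ∫ dt, giving 2√h = 2√h₀ − (0.0121/A) t.
√h = √3.30 − 0.0121·983/(2·7.63) = 1.8166 − 0.77944 = 1.0371.
h = 1.0371² = 1.0757 m.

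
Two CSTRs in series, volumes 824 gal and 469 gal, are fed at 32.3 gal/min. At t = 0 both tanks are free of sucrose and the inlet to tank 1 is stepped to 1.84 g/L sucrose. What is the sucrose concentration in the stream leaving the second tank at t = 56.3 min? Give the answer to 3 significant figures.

Each tank obeys Vᵢ dCᵢ/dt = Q(Cᵢ₋₁ − Cᵢ), so τᵢ = Vᵢ/Q.
τ₁ = 824/32.3 = 25.511 min; τ₂ = 469/32.3 = 14.520 min.
Solving the cascade with C₁(0)=C₂(0)=0 gives C₂(t) = C_in[1 − (τ₁ e^(−t/τ₁) − τ₂ e^(−t/τ₂))/(τ₁ − τ₂)].
At t = 56.3: e^(−t/τ₁) = 0.11004, e^(−t/τ₂) = 0.020705.
C₂ = 1.84·[1 − (25.511·0.11004 − 14.520·0.020705)/(10.991)] = 1.84·0.77194 = 1.4204 g/L.

1.42 g/L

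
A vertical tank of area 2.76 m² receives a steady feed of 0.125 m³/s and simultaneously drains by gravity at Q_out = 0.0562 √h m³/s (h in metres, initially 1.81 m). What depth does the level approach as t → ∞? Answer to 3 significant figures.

Mass balance (ρ constant): A dh/dt = Q_in − 0.0562 √h. At steady state dh/dt = 0:
Q_in = 0.0562 √h_ss ⇒ √h_ss = 0.125/0.0562 = 2.2242.
h_ss = 2.2242² = 4.9471 m. (Since h₀ = 1.81 m < h_ss, the level will rise toward this value.)

4.95 m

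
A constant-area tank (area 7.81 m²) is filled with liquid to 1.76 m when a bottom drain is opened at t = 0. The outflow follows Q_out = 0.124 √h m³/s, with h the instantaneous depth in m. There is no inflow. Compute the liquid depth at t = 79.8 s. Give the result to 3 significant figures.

A dh/dt = −Q_out = −0.124 √h.
This is separable: 2 d(√h)/dt = −0.124/A, so √h = √h₀ − (0.124/(2A)) t.
√h = √1.76 − 0.124·79.8/(2·7.81) = 1.3266 − 0.63350 = 0.69315.
h = 0.69315² = 0.48046 m.

0.480 m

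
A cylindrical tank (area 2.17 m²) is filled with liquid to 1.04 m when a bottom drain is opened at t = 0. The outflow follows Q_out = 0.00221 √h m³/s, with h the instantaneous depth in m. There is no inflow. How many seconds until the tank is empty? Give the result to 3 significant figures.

2000 s

A dh/dt = −Q_out = −0.00221 √h.
This is separable: 2 d(√h)/dt = −0.00221/A, so √h = √h₀ − (0.00221/(2A)) t.
Set h = 0: 2√h₀ = (0.00221/A) t_empty ⇒ t_empty = 2A√h₀/0.00221.
t_empty = 2·2.17·√1.04/0.00221 = 4.3400·1.0198/0.00221 = 2002.7 s.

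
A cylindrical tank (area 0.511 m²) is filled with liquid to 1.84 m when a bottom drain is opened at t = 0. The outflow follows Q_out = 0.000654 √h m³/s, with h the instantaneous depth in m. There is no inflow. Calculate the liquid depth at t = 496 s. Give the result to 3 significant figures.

1.08 m

With no inflow, A dh/dt = −0.000654 √h.
This is separable: 2 d(√h)/dt = −0.000654/A, so √h = √h₀ − (0.000654/(2A)) t.
√h = √1.84 − 0.000654·496/(2·0.511) = 1.3565 − 0.31740 = 1.0391.
h = 1.0391² = 1.0797 m.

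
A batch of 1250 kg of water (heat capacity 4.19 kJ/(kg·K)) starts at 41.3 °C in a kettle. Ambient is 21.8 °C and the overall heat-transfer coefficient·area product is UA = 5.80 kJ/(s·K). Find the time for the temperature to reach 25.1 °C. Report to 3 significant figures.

Lumped-capacitance energy balance: M c_p dT/dt = UA(T_amb − T).
τ = M c_p/UA = 903.02 s; T_ss = T_amb = 21.800 °C.
T(t) = T_ss + (T₀ − T_ss)e^(−t/τ); set T = 25.1:
t = −τ ln[(T − T_ss)/(T₀ − T_ss)] = −903.02 · ln(0.16923) = 1604.2 s.

1600 s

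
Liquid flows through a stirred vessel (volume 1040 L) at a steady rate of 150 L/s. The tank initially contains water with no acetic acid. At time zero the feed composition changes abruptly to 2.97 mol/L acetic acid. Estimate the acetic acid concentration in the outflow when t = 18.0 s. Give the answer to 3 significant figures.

2.75 mol/L

Accumulation = in − out for the solute gives V dC/dt = Q(C_in − C).
Rewrite as dC/dt + C/τ = C_in/τ, τ = V/Q = 6.9333 s.
Solution: C(t) = C_in + (C₀ − C_in) e^(−t/τ).
C(18.0) = 2.97 + (0 − 2.97)·e^(−18.0/6.9333) = 2.97 + (-2.9700)·0.074560 = 2.7486 mol/L.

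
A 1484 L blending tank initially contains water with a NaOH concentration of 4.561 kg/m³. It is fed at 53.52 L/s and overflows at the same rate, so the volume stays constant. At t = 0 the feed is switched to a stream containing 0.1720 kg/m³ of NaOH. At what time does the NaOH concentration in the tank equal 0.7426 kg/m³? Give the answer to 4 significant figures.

56.57 s

Unsteady species balance (constant V, well mixed): V dC/dt = Q(C_in − C), so τ = V/Q = 27.7280 s.
C(t) = C_in + (C₀ − C_in) e^(−t/τ). Set C = 0.7426 and solve for t:
e^(−t/τ) = (C − C_in)/(C₀ − C_in) = (0.7426 − 0.1720)/(4.561 − 0.1720) = 0.130007
t = −τ ln(…) = 27.7280 × 2.04017 = 56.5697 s.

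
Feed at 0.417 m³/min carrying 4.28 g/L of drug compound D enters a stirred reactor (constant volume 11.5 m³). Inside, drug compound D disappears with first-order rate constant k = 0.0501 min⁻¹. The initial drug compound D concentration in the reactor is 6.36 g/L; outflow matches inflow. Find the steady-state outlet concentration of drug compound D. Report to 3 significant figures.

Accumulation = in − out − consumed: V dC/dt = Q C_in − Q C − k V C.
Steady state (dC/dt = 0): C_ss = Q C_in/(Q + kV) = C_in/(1 + kV/Q).
C_ss = 0.417·4.28/(0.417 + 0.0501·11.5) = 1.7848/0.99315 = 1.7971 g/L.

1.80 g/L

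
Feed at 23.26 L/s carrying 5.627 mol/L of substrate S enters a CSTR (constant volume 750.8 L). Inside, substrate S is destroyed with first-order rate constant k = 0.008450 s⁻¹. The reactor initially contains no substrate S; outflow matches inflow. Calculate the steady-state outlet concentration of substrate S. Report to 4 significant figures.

Species balance: V dC/dt = Q C_in − Q C − k V C.
Steady state (dC/dt = 0): C_ss = Q C_in/(Q + kV) = C_in/(1 + kV/Q).
C_ss = 23.26·5.627/(23.26 + 0.008450·750.8) = 130.884/29.6043 = 4.42112 mol/L.

4.421 mol/L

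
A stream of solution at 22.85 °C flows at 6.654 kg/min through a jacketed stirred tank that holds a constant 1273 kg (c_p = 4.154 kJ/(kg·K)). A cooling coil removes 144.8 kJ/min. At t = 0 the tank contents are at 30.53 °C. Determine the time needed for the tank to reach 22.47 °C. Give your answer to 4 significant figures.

187.1 min

Heat balance on the well-mixed liquid: M c_p dT/dt = ṁ c_p (T_in − T) − 144.8.
τ = M/ṁ = 191.313 min; T_ss = T_in − Q̇/(ṁ c_p) = 17.6114 °C.
T(t) = T_ss + (T₀ − T_ss) e^(−t/τ). Set T = 22.47:
e^(−t/τ) = (22.47 − 17.6114)/(30.53 − 17.6114) = 0.376096
t = −191.313 · ln(0.376096) = 187.088 min.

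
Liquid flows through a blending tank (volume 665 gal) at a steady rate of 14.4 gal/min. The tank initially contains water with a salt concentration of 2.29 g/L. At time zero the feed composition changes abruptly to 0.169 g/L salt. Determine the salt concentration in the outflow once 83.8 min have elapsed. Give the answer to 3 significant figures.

0.515 g/L

Species balance on the tank: V dC/dt = Q(C_in − C).
So dC/dt = (C_in − C)/τ with τ = V/Q = 665/14.4 = 46.181 min.
Integrating: C(t) = C_in + (C₀ − C_in) e^(−t/τ).
C(83.8) = 0.169 + (2.29 − 0.169)·e^(−83.8/46.181) = 0.169 + (2.1210)·0.16290 = 0.51451 g/L.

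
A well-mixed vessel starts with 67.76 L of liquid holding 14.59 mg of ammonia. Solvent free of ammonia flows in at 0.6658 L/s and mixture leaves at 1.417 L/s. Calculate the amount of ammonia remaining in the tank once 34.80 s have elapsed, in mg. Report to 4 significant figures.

5.818 mg

Total volume: dV/dt = Q_in − Q_out = -0.751200 L/s, so V(t) = 67.76 − 0.751200 t and V(34.80) = 41.6182 L.
Species balance (pure solvent in): dm/dt = −Q_out · m/V(t).
dm/m = −Q_out dt/(V₀ − 0.751200 t); integrating gives ln(m/m₀) = −(Q_out/(Q_in−Q_out)) ln(V/V₀).
m = m₀ (V₀/V)^(Q_out/(Q_in−Q_out)) = 14.59 × (67.76/41.6182)^(-1.88632) = 5.81757 mg.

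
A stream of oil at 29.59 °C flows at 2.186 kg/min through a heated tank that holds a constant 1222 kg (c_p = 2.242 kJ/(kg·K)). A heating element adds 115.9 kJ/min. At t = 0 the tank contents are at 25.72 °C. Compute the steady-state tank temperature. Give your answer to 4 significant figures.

53.24 °C

First-law balance (no shaft work): M c_p dT/dt = ṁ c_p (T_in − T) + 115.9.
At steady state dT/dt = 0 ⇒ T_ss = T_in + Q̇/(ṁ c_p) = 29.59 + 115.9/(2.186·2.242) = 53.2382 °C.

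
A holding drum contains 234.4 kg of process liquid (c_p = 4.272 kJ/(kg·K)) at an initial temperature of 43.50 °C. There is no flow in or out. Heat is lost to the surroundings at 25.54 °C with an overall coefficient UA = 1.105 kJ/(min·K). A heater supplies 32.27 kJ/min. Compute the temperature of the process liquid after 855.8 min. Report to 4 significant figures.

50.37 °C

M c_p dT/dt = −UA(T − T_amb) + Q̇.
dT/dt = (T_ss − T)/τ with T_ss = T_amb + Q̇/UA = 25.54 + 32.27/1.105 = 54.7436 °C, τ = M c_p/UA = 234.4·4.272/1.105 = 906.205 min.
Solution: T(t) = T_ss + (T₀ − T_ss) e^(−t/τ).
T(855.8) = 54.7436 + (-11.2436)·0.388922 = 50.3707 °C.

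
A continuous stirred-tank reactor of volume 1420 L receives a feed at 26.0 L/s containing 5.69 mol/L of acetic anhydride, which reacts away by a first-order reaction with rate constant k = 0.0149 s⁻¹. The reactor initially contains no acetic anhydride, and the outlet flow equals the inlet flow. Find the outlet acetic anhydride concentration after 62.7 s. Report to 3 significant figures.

Species balance: V dC/dt = Q C_in − Q C − k V C.
dC/dt = (Q/V) C_in − (Q/V + k) C; effective rate a = Q/V + k = 0.018310 + 0.0149 = 0.033210 s⁻¹.
C_ss = Q C_in/(Q + kV) = 3.1371 mol/L; C(t) = C_ss + (C₀ − C_ss) e^(−a t).
C(62.7) = 3.1371 + (-3.1371)·e^(−0.033210·62.7) = 3.1371 + (-3.1371)·0.12465 = 2.7461 mol/L.

2.75 mol/L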